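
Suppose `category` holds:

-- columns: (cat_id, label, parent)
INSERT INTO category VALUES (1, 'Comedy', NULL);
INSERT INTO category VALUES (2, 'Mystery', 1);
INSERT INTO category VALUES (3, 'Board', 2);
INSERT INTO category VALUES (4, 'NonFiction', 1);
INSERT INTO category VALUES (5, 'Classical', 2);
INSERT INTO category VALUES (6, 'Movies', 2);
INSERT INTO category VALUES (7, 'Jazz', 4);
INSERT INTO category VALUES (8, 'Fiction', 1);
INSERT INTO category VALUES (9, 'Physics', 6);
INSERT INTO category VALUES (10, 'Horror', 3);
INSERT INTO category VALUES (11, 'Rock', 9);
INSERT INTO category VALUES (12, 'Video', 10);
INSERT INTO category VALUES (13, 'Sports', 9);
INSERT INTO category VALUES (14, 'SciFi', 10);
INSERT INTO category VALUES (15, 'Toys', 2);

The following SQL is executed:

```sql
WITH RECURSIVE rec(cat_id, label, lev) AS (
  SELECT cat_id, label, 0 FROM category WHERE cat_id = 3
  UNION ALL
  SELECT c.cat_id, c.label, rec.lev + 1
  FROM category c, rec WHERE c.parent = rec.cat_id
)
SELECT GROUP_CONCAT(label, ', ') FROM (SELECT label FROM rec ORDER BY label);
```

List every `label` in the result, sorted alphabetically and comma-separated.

Base: cat_id=3 (Board) at lev 0.
Iteration 1: rows with parent in {3} -> Horror (id 10, lev 1).
Iteration 2: rows with parent in {10} -> Video (id 12, lev 2), SciFi (id 14, lev 2).
Iteration 3: no rows with parent in {12,14}; recursion stops.

Board, Horror, SciFi, Video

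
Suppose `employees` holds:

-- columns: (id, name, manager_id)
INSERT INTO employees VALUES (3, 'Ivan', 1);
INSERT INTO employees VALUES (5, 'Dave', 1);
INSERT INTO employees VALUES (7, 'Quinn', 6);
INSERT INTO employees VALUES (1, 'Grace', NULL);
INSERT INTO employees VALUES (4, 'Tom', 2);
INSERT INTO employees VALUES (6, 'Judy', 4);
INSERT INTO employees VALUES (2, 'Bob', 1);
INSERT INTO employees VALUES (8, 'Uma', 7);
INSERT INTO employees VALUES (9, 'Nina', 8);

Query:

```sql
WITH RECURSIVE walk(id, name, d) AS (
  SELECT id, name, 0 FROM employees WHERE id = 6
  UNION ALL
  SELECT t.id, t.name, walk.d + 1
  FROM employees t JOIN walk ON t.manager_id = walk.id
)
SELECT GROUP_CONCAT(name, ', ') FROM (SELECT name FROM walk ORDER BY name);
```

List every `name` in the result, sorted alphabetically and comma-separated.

Base: id=6 (Judy) at d 0.
Iteration 1: rows with manager_id in {6} -> Quinn (id 7, d 1).
Iteration 2: rows with manager_id in {7} -> Uma (id 8, d 2).
Iteration 3: rows with manager_id in {8} -> Nina (id 9, d 3).
Iteration 4: no rows with manager_id in {9}; recursion stops.

Judy, Nina, Quinn, Uma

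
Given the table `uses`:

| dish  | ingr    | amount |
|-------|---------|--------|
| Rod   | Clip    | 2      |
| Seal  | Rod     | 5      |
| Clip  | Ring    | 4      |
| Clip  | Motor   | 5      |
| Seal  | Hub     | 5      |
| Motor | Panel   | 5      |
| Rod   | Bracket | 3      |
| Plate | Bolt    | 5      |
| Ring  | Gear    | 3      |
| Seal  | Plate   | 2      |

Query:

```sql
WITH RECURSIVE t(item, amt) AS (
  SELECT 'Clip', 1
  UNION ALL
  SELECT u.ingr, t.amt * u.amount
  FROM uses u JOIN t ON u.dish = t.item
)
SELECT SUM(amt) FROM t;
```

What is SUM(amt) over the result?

47

Base: (Clip, amt=1).
Iteration 1: components of {Clip} -> Motor = 1*5 = 5, Ring = 1*4 = 4.
Iteration 2: components of {Motor,Ring} -> Gear = 4*3 = 12, Panel = 5*5 = 25.
Iteration 3: no further components; recursion stops.
SUM(amt) = 1 + 5 + 4 + 25 + 12 = 47.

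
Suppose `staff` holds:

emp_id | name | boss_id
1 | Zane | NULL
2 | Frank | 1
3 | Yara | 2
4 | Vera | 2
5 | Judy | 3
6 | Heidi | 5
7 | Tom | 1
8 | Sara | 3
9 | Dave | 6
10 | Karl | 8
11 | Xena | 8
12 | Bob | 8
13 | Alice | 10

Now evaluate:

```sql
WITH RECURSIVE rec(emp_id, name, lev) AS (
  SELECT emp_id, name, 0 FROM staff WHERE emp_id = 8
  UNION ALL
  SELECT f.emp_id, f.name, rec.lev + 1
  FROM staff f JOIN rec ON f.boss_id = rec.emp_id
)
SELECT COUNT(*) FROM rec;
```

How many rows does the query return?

5

Base: emp_id=8 (Sara) at lev 0.
Iteration 1: rows with boss_id in {8} -> Karl (id 10, lev 1), Xena (id 11, lev 1), Bob (id 12, lev 1).
Iteration 2: rows with boss_id in {10,11,12} -> Alice (id 13, lev 2).
Iteration 3: no rows with boss_id in {13}; recursion stops.
Total rows emitted: 5.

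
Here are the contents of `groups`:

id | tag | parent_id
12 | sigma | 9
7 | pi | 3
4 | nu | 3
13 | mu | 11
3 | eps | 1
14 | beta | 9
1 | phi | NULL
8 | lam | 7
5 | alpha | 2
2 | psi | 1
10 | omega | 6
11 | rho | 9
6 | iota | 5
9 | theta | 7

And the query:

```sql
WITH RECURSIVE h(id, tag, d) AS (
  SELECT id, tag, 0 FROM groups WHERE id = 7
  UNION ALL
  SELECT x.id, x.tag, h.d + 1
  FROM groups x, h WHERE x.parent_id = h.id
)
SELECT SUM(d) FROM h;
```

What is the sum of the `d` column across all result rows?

11

Base: id=7 (pi) at d 0.
Iteration 1: rows with parent_id in {7} -> lam (id 8, d 1), theta (id 9, d 1).
Iteration 2: rows with parent_id in {8,9} -> rho (id 11, d 2), sigma (id 12, d 2), beta (id 14, d 2).
Iteration 3: rows with parent_id in {11,12,14} -> mu (id 13, d 3).
Iteration 4: no rows with parent_id in {13}; recursion stops.
SUM(d) = 0 + 1 + 1 + 2 + 2 + 2 + 3 = 11.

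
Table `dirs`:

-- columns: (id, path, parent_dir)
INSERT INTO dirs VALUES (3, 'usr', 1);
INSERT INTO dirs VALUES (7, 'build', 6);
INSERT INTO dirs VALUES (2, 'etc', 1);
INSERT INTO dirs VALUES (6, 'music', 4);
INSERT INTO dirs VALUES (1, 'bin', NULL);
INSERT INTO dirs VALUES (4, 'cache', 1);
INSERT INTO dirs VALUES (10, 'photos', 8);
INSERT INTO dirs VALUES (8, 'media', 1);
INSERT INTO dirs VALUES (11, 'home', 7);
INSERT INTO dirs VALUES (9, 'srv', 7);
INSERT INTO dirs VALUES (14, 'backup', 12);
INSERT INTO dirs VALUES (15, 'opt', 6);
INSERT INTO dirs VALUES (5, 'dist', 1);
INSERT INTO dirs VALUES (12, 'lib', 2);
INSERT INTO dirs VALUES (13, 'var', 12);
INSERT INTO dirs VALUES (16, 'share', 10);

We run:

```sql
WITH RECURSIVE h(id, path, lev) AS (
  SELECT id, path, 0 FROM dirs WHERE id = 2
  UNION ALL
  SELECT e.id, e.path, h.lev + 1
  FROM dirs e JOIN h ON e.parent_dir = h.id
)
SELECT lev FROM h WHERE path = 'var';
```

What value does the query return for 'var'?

Base: id=2 (etc) at lev 0.
Iteration 1: rows with parent_dir in {2} -> lib (id 12, lev 1).
Iteration 2: rows with parent_dir in {12} -> var (id 13, lev 2), backup (id 14, lev 2).
Iteration 3: no rows with parent_dir in {13,14}; recursion stops.

2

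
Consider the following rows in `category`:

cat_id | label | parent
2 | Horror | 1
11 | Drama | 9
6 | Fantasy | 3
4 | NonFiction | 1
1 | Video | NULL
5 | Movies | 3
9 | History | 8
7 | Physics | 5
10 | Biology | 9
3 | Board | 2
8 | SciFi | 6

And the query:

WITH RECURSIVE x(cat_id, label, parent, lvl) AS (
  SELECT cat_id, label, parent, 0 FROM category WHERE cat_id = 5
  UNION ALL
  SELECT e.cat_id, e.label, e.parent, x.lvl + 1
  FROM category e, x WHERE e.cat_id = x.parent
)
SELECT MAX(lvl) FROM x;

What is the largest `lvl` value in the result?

Base: cat_id=5 (Movies), parent=3, lvl 0.
Iteration 1: join on cat_id=3 -> Board (id 3, parent=2, lvl 1).
Iteration 2: join on cat_id=2 -> Horror (id 2, parent=1, lvl 2).
Iteration 3: join on cat_id=1 -> Video (id 1, parent=NULL, lvl 3).
Iteration 4: parent is NULL; no match; recursion stops.
lvl values: 0, 1, 2, 3; the maximum is 3.

3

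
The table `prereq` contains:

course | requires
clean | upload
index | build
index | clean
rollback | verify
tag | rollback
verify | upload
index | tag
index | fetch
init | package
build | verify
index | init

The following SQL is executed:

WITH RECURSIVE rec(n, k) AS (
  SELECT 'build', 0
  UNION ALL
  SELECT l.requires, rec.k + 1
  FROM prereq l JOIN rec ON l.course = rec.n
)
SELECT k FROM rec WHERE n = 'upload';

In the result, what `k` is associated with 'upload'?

Base: (build, k=0).
Iteration 1: edges from {build} -> (verify, k=1).
Iteration 2: edges from {verify} -> (upload, k=2).
Iteration 3: no outgoing edges from {upload}; recursion stops.

2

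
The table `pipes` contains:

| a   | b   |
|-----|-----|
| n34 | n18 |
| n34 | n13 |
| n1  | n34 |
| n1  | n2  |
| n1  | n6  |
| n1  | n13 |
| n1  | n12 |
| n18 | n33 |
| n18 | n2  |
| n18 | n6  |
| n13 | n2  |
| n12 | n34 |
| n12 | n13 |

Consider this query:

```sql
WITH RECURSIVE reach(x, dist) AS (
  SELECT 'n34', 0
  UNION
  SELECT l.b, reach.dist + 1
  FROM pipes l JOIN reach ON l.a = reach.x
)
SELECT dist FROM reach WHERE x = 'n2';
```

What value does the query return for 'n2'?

Base: (n34, dist=0).
Iteration 1: edges from {n34} -> (n13, dist=1), (n18, dist=1).
Iteration 2: edges from {n13,n18} -> (n2, dist=2), (n33, dist=2), (n6, dist=2). [UNION drops 1 duplicate row(s)]
Iteration 3: no outgoing edges from {n2,n33,n6}; recursion stops.

2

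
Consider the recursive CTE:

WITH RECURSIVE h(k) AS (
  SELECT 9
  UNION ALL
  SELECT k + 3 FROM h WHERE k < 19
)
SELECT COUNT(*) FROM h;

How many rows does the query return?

5

Base: k=9.
Iteration 1: 9 < 19 holds -> k = 9 + 3 = 12.
Iteration 2: 12 < 19 holds -> k = 12 + 3 = 15.
Iteration 3: 15 < 19 holds -> k = 15 + 3 = 18.
Iteration 4: 18 < 19 holds -> k = 18 + 3 = 21.
Iteration 5: 21 < 19 fails; recursion stops.
Total rows emitted: 5.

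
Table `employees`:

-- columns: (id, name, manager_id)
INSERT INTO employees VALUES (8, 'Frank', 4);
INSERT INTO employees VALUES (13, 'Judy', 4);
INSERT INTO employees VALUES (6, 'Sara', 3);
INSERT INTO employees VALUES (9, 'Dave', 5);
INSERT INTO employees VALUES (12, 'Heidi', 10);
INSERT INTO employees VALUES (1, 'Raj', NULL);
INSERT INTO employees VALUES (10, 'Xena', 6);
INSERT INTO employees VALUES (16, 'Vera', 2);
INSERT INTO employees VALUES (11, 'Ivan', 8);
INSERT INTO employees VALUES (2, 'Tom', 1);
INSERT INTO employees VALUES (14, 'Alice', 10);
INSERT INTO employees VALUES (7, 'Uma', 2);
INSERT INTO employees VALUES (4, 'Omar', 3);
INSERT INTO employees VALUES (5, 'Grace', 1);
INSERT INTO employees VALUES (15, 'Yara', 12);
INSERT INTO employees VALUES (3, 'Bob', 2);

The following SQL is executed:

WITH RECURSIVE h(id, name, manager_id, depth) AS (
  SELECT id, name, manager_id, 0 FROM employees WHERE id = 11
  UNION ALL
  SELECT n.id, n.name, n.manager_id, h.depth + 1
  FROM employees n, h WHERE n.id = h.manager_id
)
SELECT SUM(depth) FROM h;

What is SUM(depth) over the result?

Base: id=11 (Ivan), manager_id=8, depth 0.
Iteration 1: join on id=8 -> Frank (id 8, manager_id=4, depth 1).
Iteration 2: join on id=4 -> Omar (id 4, manager_id=3, depth 2).
Iteration 3: join on id=3 -> Bob (id 3, manager_id=2, depth 3).
Iteration 4: join on id=2 -> Tom (id 2, manager_id=1, depth 4).
Iteration 5: join on id=1 -> Raj (id 1, manager_id=NULL, depth 5).
Iteration 6: manager_id is NULL; no match; recursion stops.
SUM(depth) = 0 + 1 + 2 + 3 + 4 + 5 = 15.

15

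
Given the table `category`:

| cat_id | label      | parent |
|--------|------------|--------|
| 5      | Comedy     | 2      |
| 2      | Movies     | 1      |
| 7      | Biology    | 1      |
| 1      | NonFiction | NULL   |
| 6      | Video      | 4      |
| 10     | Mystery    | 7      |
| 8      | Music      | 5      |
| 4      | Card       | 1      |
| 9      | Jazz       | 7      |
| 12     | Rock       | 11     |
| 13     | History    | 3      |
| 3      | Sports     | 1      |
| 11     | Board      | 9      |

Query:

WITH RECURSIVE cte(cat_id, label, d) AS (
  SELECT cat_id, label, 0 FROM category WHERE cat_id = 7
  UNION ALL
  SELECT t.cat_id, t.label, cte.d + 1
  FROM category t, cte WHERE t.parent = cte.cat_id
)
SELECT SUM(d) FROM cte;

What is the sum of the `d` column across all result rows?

Base: cat_id=7 (Biology) at d 0.
Iteration 1: rows with parent in {7} -> Jazz (id 9, d 1), Mystery (id 10, d 1).
Iteration 2: rows with parent in {9,10} -> Board (id 11, d 2).
Iteration 3: rows with parent in {11} -> Rock (id 12, d 3).
Iteration 4: no rows with parent in {12}; recursion stops.
SUM(d) = 0 + 1 + 1 + 2 + 3 = 7.

7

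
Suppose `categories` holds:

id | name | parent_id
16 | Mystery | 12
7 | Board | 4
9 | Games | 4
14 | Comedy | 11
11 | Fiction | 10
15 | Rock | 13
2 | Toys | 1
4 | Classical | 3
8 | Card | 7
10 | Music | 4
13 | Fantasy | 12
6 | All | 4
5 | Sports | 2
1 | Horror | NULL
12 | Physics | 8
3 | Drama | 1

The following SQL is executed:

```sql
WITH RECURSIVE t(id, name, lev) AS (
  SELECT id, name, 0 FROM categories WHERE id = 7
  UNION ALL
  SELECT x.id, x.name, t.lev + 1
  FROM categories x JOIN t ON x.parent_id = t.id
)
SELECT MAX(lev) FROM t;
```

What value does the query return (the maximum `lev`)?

Base: id=7 (Board) at lev 0.
Iteration 1: rows with parent_id in {7} -> Card (id 8, lev 1).
Iteration 2: rows with parent_id in {8} -> Physics (id 12, lev 2).
Iteration 3: rows with parent_id in {12} -> Fantasy (id 13, lev 3), Mystery (id 16, lev 3).
Iteration 4: rows with parent_id in {13,16} -> Rock (id 15, lev 4).
Iteration 5: no rows with parent_id in {15}; recursion stops.
lev values: 0, 1, 2, 3, 3, 4; the maximum is 4.

4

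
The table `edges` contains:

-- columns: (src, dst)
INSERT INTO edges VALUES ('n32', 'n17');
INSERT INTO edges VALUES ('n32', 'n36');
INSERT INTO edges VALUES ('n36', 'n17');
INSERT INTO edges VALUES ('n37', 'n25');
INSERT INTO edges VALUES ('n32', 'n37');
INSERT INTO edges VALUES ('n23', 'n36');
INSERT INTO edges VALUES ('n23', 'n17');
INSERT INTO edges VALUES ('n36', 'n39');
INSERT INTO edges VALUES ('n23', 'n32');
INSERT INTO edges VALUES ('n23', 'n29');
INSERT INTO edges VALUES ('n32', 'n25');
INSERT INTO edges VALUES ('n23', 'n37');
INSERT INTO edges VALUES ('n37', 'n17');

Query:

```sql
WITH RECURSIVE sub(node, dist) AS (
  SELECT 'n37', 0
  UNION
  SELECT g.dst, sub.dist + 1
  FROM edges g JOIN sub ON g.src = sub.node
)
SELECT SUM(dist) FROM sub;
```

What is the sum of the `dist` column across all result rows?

Base: (n37, dist=0).
Iteration 1: edges from {n37} -> (n17, dist=1), (n25, dist=1).
Iteration 2: no outgoing edges from {n17,n25}; recursion stops.
SUM(dist) = 0 + 1 + 1 = 2.

2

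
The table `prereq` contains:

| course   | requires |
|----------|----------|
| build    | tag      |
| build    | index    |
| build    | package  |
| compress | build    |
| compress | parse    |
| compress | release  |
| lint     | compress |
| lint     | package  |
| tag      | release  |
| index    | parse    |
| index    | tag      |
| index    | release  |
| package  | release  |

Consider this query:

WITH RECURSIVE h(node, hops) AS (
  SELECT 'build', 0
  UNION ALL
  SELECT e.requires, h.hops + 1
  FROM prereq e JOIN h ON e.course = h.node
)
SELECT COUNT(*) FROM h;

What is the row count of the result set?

Base: (build, hops=0).
Iteration 1: edges from {build} -> (index, hops=1), (package, hops=1), (tag, hops=1).
Iteration 2: edges from {index,package,tag} -> (parse, hops=2), (release, hops=2) x3, (tag, hops=2). [UNION ALL keeps all 5 new rows, including repeats]
Iteration 3: edges from {parse,release,tag} -> (release, hops=3).
Iteration 4: no outgoing edges from {release}; recursion stops.
Total rows emitted: 10.

10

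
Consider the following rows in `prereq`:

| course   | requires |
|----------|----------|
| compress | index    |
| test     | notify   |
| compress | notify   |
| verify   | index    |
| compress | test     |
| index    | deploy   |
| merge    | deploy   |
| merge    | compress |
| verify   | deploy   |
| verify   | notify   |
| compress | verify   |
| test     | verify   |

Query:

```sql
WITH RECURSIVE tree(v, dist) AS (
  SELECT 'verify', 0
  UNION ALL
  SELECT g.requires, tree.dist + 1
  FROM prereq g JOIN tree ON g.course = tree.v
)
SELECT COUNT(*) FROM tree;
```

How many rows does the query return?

Base: (verify, dist=0).
Iteration 1: edges from {verify} -> (deploy, dist=1), (index, dist=1), (notify, dist=1).
Iteration 2: edges from {deploy,index,notify} -> (deploy, dist=2).
Iteration 3: no outgoing edges from {deploy}; recursion stops.
Total rows emitted: 5.

5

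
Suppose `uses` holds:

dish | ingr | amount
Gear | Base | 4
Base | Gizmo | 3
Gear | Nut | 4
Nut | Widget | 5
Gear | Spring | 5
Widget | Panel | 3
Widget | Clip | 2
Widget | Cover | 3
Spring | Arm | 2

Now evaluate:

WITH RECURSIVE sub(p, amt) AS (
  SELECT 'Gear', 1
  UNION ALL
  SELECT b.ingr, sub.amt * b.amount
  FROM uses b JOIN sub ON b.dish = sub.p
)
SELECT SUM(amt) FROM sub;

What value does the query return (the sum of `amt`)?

Base: (Gear, amt=1).
Iteration 1: components of {Gear} -> Base = 1*4 = 4, Nut = 1*4 = 4, Spring = 1*5 = 5.
Iteration 2: components of {Base,Nut,Spring} -> Arm = 5*2 = 10, Gizmo = 4*3 = 12, Widget = 4*5 = 20.
Iteration 3: components of {Arm,Gizmo,Widget} -> Clip = 20*2 = 40, Cover = 20*3 = 60, Panel = 20*3 = 60.
Iteration 4: no further components; recursion stops.
SUM(amt) = 1 + 4 + 4 + 5 + 12 + 20 + 10 + 60 + 40 + 60 = 216.

216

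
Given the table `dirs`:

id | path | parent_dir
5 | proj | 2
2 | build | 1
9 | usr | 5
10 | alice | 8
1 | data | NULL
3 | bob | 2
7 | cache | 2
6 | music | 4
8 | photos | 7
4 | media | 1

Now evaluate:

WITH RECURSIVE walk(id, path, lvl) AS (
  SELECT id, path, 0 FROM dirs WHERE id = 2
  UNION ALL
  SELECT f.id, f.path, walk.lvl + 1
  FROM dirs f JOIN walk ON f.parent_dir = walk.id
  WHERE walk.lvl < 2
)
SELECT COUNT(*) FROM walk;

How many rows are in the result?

Base: id=2 (build) at lvl 0.
Iteration 1: rows with parent_dir in {2} -> bob (id 3, lvl 1), proj (id 5, lvl 1), cache (id 7, lvl 1).
Iteration 2: rows with parent_dir in {3,5,7} -> photos (id 8, lvl 2), usr (id 9, lvl 2).
Iteration 3: lvl < 2 fails for all current rows; recursion stops.
Total rows emitted: 6.

6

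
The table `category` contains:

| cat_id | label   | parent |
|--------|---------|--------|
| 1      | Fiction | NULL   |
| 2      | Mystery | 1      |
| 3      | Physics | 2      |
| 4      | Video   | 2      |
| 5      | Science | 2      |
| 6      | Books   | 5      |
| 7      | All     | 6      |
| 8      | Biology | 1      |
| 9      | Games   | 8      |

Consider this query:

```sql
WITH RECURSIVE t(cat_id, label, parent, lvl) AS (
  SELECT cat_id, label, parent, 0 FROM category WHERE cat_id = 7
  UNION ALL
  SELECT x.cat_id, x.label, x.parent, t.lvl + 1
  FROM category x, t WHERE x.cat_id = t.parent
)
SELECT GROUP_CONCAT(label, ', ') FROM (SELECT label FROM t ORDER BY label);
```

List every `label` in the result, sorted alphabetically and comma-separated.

All, Books, Fiction, Mystery, Science

Base: cat_id=7 (All), parent=6, lvl 0.
Iteration 1: join on cat_id=6 -> Books (id 6, parent=5, lvl 1).
Iteration 2: join on cat_id=5 -> Science (id 5, parent=2, lvl 2).
Iteration 3: join on cat_id=2 -> Mystery (id 2, parent=1, lvl 3).
Iteration 4: join on cat_id=1 -> Fiction (id 1, parent=NULL, lvl 4).
Iteration 5: parent is NULL; no match; recursion stops.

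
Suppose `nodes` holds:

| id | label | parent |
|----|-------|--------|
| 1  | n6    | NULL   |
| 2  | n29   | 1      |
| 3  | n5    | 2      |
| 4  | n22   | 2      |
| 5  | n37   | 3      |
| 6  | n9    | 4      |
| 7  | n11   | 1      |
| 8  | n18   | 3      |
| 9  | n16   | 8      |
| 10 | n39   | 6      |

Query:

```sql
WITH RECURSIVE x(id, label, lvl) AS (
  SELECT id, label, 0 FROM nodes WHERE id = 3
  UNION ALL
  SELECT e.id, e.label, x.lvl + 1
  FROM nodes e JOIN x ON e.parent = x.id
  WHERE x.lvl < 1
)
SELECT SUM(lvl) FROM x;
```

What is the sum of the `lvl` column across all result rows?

2

Base: id=3 (n5) at lvl 0.
Iteration 1: rows with parent in {3} -> n37 (id 5, lvl 1), n18 (id 8, lvl 1).
Iteration 2: lvl < 1 fails for all current rows; recursion stops.
SUM(lvl) = 0 + 1 + 1 = 2.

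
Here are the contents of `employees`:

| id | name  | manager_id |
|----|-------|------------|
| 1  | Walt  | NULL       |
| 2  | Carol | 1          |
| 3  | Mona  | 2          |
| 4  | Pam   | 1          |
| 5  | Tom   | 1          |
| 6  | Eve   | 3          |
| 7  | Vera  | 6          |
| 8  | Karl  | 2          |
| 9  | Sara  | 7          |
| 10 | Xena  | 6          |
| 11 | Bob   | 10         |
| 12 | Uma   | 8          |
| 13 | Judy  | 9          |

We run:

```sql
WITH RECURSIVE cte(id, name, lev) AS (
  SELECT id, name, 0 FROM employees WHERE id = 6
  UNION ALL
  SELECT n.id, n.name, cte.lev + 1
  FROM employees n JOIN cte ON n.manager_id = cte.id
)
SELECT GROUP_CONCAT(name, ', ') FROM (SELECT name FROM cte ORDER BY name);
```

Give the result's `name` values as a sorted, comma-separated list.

Base: id=6 (Eve) at lev 0.
Iteration 1: rows with manager_id in {6} -> Vera (id 7, lev 1), Xena (id 10, lev 1).
Iteration 2: rows with manager_id in {7,10} -> Sara (id 9, lev 2), Bob (id 11, lev 2).
Iteration 3: rows with manager_id in {9,11} -> Judy (id 13, lev 3).
Iteration 4: no rows with manager_id in {13}; recursion stops.

Bob, Eve, Judy, Sara, Vera, Xena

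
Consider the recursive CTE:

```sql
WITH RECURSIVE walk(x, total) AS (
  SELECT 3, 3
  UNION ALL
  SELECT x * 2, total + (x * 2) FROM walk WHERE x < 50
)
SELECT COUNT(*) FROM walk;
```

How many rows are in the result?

Base: x=3, total=3.
Iteration 1: 3 < 50 holds -> x = 3 * 2 = 6, total = 3 + 6 = 9.
Iteration 2: 6 < 50 holds -> x = 6 * 2 = 12, total = 9 + 12 = 21.
Iteration 3: 12 < 50 holds -> x = 12 * 2 = 24, total = 21 + 24 = 45.
Iteration 4: 24 < 50 holds -> x = 24 * 2 = 48, total = 45 + 48 = 93.
Iteration 5: 48 < 50 holds -> x = 48 * 2 = 96, total = 93 + 96 = 189.
Iteration 6: 96 < 50 fails; recursion stops.
Total rows emitted: 6.

6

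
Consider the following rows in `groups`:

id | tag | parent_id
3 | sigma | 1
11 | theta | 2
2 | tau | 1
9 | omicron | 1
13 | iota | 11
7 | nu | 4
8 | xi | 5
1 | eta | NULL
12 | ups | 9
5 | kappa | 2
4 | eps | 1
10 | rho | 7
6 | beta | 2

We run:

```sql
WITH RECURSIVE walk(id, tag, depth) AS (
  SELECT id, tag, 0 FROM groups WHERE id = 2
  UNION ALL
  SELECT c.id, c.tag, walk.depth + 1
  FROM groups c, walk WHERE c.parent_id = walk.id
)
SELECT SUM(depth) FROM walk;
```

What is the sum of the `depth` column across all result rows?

Base: id=2 (tau) at depth 0.
Iteration 1: rows with parent_id in {2} -> kappa (id 5, depth 1), beta (id 6, depth 1), theta (id 11, depth 1).
Iteration 2: rows with parent_id in {5,6,11} -> xi (id 8, depth 2), iota (id 13, depth 2).
Iteration 3: no rows with parent_id in {8,13}; recursion stops.
SUM(depth) = 0 + 1 + 1 + 1 + 2 + 2 = 7.

7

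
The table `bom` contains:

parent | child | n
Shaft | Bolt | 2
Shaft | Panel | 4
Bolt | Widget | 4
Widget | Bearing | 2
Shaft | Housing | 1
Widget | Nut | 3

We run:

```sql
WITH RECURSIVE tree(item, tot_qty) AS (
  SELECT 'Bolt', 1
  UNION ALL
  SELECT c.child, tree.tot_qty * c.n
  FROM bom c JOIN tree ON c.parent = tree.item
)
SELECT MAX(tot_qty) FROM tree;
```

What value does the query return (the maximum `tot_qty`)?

12

Base: (Bolt, tot_qty=1).
Iteration 1: components of {Bolt} -> Widget = 1*4 = 4.
Iteration 2: components of {Widget} -> Bearing = 4*2 = 8, Nut = 4*3 = 12.
Iteration 3: no further components; recursion stops.
tot_qty values: 1, 4, 8, 12; the maximum is 12.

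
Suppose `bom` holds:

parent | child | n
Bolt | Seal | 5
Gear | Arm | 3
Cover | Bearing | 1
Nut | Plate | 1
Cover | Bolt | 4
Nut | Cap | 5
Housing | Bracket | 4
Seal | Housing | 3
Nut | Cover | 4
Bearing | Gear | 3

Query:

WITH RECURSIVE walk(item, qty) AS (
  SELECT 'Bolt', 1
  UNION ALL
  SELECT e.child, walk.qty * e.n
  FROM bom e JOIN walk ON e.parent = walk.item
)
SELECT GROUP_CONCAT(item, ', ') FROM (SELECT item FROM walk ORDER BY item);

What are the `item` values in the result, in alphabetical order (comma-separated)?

Bolt, Bracket, Housing, Seal

Base: (Bolt, qty=1).
Iteration 1: components of {Bolt} -> Seal = 1*5 = 5.
Iteration 2: components of {Seal} -> Housing = 5*3 = 15.
Iteration 3: components of {Housing} -> Bracket = 15*4 = 60.
Iteration 4: no further components; recursion stops.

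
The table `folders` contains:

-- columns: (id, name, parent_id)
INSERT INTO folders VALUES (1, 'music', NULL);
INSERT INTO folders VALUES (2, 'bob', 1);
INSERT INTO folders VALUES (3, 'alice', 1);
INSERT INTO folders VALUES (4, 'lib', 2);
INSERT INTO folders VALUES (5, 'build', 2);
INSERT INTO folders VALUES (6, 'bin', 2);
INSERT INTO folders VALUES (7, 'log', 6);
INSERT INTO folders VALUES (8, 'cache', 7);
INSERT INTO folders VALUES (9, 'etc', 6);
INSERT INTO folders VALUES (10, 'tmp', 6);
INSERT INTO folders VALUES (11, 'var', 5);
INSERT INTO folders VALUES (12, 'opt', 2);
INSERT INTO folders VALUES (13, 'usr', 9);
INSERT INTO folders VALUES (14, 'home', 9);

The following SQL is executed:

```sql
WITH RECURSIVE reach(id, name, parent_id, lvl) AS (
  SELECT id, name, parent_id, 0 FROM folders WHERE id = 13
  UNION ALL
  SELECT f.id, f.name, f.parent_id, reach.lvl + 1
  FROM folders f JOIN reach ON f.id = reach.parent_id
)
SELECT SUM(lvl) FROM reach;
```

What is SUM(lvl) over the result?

10

Base: id=13 (usr), parent_id=9, lvl 0.
Iteration 1: join on id=9 -> etc (id 9, parent_id=6, lvl 1).
Iteration 2: join on id=6 -> bin (id 6, parent_id=2, lvl 2).
Iteration 3: join on id=2 -> bob (id 2, parent_id=1, lvl 3).
Iteration 4: join on id=1 -> music (id 1, parent_id=NULL, lvl 4).
Iteration 5: parent_id is NULL; no match; recursion stops.
SUM(lvl) = 0 + 1 + 2 + 3 + 4 = 10.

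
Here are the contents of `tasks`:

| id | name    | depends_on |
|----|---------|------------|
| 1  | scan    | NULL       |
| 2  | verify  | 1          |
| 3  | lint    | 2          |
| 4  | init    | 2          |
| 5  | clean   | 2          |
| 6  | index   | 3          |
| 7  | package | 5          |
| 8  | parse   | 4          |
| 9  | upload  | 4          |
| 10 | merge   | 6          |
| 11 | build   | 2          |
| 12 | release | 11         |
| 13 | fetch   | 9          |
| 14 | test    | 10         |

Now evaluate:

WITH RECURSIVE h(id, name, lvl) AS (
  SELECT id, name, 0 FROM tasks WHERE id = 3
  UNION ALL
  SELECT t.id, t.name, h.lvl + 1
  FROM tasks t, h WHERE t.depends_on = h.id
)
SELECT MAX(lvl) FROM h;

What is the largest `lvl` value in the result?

Base: id=3 (lint) at lvl 0.
Iteration 1: rows with depends_on in {3} -> index (id 6, lvl 1).
Iteration 2: rows with depends_on in {6} -> merge (id 10, lvl 2).
Iteration 3: rows with depends_on in {10} -> test (id 14, lvl 3).
Iteration 4: no rows with depends_on in {14}; recursion stops.
lvl values: 0, 1, 2, 3; the maximum is 3.

3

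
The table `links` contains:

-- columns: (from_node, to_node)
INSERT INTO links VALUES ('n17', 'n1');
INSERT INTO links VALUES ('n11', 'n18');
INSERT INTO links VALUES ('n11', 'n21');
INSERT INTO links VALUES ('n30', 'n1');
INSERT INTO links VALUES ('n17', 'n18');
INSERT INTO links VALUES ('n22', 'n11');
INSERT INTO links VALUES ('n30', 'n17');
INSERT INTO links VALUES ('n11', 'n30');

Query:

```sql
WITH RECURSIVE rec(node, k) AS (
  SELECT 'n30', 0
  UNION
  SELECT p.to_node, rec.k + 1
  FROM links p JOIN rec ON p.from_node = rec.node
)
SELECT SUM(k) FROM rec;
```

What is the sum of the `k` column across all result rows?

6

Base: (n30, k=0).
Iteration 1: edges from {n30} -> (n1, k=1), (n17, k=1).
Iteration 2: edges from {n1,n17} -> (n1, k=2), (n18, k=2).
Iteration 3: no outgoing edges from {n1,n18}; recursion stops.
SUM(k) = 0 + 1 + 1 + 2 + 2 = 6.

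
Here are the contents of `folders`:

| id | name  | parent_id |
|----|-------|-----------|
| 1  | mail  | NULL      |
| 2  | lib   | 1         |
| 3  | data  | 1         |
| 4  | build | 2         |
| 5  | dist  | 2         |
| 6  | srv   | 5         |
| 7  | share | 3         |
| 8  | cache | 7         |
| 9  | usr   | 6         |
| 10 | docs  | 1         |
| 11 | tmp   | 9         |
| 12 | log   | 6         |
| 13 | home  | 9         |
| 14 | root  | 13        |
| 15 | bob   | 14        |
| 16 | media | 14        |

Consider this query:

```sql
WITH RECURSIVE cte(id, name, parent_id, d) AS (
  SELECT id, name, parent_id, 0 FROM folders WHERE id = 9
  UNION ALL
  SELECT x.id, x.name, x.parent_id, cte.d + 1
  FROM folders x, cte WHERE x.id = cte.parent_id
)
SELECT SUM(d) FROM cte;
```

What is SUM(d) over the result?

10

Base: id=9 (usr), parent_id=6, d 0.
Iteration 1: join on id=6 -> srv (id 6, parent_id=5, d 1).
Iteration 2: join on id=5 -> dist (id 5, parent_id=2, d 2).
Iteration 3: join on id=2 -> lib (id 2, parent_id=1, d 3).
Iteration 4: join on id=1 -> mail (id 1, parent_id=NULL, d 4).
Iteration 5: parent_id is NULL; no match; recursion stops.
SUM(d) = 0 + 1 + 2 + 3 + 4 = 10.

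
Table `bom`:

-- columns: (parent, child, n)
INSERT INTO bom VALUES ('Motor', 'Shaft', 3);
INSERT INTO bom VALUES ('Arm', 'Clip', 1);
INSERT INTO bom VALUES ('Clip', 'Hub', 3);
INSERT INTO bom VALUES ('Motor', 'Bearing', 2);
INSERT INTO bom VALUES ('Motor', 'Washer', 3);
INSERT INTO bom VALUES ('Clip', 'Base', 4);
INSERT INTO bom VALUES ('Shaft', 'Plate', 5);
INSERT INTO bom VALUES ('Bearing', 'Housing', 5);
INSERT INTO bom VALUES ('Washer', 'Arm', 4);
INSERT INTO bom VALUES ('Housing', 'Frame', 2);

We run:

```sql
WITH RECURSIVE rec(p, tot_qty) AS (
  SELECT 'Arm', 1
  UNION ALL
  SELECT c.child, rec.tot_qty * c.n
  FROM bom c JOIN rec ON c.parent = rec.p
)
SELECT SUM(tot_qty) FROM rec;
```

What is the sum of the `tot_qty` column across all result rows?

Base: (Arm, tot_qty=1).
Iteration 1: components of {Arm} -> Clip = 1*1 = 1.
Iteration 2: components of {Clip} -> Base = 1*4 = 4, Hub = 1*3 = 3.
Iteration 3: no further components; recursion stops.
SUM(tot_qty) = 1 + 1 + 3 + 4 = 9.

9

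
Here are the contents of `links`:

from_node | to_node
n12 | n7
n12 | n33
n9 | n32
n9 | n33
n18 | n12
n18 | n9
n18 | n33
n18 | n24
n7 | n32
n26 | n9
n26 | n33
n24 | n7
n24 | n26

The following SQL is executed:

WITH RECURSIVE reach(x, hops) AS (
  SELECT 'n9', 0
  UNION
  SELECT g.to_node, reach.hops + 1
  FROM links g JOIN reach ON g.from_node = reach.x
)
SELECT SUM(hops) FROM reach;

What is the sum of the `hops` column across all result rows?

2

Base: (n9, hops=0).
Iteration 1: edges from {n9} -> (n32, hops=1), (n33, hops=1).
Iteration 2: no outgoing edges from {n32,n33}; recursion stops.
SUM(hops) = 0 + 1 + 1 = 2.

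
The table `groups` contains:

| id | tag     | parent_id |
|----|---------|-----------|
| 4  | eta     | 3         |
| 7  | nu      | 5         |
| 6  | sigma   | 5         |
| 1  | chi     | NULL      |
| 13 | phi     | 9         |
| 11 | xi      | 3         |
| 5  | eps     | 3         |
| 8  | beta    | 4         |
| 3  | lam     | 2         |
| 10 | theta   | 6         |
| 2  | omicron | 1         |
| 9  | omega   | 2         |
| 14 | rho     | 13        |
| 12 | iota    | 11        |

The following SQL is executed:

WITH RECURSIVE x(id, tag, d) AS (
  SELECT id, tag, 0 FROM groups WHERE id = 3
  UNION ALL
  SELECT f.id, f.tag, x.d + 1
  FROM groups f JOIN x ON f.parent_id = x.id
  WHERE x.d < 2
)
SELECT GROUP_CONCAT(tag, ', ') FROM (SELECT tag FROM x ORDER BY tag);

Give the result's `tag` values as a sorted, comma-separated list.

Base: id=3 (lam) at d 0.
Iteration 1: rows with parent_id in {3} -> eta (id 4, d 1), eps (id 5, d 1), xi (id 11, d 1).
Iteration 2: rows with parent_id in {4,5,11} -> sigma (id 6, d 2), nu (id 7, d 2), beta (id 8, d 2), iota (id 12, d 2).
Iteration 3: d < 2 fails for all current rows; recursion stops.

beta, eps, eta, iota, lam, nu, sigma, xi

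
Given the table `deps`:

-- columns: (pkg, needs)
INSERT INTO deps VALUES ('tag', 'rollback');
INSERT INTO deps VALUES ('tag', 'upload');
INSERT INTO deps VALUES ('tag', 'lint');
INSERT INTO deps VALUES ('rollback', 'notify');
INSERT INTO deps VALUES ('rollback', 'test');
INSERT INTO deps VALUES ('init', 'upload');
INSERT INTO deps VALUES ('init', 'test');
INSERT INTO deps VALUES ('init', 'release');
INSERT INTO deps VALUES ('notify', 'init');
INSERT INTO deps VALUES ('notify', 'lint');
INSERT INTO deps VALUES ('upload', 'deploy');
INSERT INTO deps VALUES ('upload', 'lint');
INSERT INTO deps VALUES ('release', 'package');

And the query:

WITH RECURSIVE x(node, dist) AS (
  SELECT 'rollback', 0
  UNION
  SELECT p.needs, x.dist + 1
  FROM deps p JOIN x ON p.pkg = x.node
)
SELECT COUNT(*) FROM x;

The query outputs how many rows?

Base: (rollback, dist=0).
Iteration 1: edges from {rollback} -> (notify, dist=1), (test, dist=1).
Iteration 2: edges from {notify,test} -> (init, dist=2), (lint, dist=2).
Iteration 3: edges from {init,lint} -> (release, dist=3), (test, dist=3), (upload, dist=3).
Iteration 4: edges from {release,test,upload} -> (deploy, dist=4), (lint, dist=4), (package, dist=4).
Iteration 5: no outgoing edges from {deploy,lint,package}; recursion stops.
Total rows emitted: 11.

11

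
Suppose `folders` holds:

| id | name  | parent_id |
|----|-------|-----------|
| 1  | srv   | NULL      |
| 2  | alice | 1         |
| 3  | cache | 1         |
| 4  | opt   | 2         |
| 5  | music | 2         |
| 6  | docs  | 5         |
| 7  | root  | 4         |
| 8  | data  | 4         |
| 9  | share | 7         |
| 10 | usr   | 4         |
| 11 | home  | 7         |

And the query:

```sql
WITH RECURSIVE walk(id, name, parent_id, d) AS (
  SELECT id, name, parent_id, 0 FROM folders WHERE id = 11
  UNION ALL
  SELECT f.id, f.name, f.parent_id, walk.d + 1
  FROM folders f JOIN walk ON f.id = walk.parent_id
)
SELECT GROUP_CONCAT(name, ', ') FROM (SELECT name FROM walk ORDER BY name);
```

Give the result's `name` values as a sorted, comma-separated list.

Base: id=11 (home), parent_id=7, d 0.
Iteration 1: join on id=7 -> root (id 7, parent_id=4, d 1).
Iteration 2: join on id=4 -> opt (id 4, parent_id=2, d 2).
Iteration 3: join on id=2 -> alice (id 2, parent_id=1, d 3).
Iteration 4: join on id=1 -> srv (id 1, parent_id=NULL, d 4).
Iteration 5: parent_id is NULL; no match; recursion stops.

alice, home, opt, root, srv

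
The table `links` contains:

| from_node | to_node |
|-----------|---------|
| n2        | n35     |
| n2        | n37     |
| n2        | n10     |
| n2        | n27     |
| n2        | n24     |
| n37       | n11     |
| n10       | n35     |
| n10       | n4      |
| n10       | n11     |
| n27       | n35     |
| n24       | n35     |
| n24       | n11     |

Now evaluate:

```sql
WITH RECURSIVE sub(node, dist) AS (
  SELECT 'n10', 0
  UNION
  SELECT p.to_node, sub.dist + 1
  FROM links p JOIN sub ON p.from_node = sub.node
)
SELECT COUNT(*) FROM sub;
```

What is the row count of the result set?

Base: (n10, dist=0).
Iteration 1: edges from {n10} -> (n11, dist=1), (n35, dist=1), (n4, dist=1).
Iteration 2: no outgoing edges from {n11,n35,n4}; recursion stops.
Total rows emitted: 4.

4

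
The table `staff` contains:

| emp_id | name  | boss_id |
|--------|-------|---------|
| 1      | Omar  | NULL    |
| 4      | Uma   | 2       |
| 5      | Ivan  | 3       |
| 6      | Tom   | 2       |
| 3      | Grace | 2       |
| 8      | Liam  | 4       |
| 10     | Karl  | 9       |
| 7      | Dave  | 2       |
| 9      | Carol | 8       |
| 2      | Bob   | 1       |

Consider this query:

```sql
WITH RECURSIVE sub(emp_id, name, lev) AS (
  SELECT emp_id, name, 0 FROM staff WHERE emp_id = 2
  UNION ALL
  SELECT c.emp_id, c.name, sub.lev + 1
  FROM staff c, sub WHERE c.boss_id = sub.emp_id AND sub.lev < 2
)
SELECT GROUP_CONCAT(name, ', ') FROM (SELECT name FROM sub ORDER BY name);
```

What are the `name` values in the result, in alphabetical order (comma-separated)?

Bob, Dave, Grace, Ivan, Liam, Tom, Uma

Base: emp_id=2 (Bob) at lev 0.
Iteration 1: rows with boss_id in {2} -> Grace (id 3, lev 1), Uma (id 4, lev 1), Tom (id 6, lev 1), Dave (id 7, lev 1).
Iteration 2: rows with boss_id in {3,4,6,7} -> Ivan (id 5, lev 2), Liam (id 8, lev 2).
Iteration 3: lev < 2 fails for all current rows; recursion stops.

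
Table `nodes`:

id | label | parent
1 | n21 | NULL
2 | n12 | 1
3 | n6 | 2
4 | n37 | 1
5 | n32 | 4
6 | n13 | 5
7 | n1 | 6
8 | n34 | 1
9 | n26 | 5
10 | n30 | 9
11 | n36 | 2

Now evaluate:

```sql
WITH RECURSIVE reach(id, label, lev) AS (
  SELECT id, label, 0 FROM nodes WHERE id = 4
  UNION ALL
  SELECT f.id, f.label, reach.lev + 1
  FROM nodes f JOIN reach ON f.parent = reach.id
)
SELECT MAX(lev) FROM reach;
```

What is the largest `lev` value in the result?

Base: id=4 (n37) at lev 0.
Iteration 1: rows with parent in {4} -> n32 (id 5, lev 1).
Iteration 2: rows with parent in {5} -> n13 (id 6, lev 2), n26 (id 9, lev 2).
Iteration 3: rows with parent in {6,9} -> n1 (id 7, lev 3), n30 (id 10, lev 3).
Iteration 4: no rows with parent in {7,10}; recursion stops.
lev values: 0, 1, 2, 2, 3, 3; the maximum is 3.

3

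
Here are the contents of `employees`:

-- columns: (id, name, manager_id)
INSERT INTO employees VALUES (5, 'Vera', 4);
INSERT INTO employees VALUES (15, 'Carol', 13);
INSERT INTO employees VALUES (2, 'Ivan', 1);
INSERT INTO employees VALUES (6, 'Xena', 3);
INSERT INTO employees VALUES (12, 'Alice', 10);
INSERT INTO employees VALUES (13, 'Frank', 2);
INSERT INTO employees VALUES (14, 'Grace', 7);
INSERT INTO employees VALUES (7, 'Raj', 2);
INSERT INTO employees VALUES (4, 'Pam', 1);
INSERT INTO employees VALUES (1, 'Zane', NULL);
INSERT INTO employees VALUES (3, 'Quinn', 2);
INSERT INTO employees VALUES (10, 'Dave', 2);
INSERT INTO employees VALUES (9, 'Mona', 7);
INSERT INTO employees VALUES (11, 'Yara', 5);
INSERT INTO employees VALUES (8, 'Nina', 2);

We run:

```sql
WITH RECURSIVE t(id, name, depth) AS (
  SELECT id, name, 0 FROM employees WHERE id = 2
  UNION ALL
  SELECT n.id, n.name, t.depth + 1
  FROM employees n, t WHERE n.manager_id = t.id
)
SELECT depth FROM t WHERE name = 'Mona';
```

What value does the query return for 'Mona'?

2

Base: id=2 (Ivan) at depth 0.
Iteration 1: rows with manager_id in {2} -> Quinn (id 3, depth 1), Raj (id 7, depth 1), Nina (id 8, depth 1), Dave (id 10, depth 1), Frank (id 13, depth 1).
Iteration 2: rows with manager_id in {3,7,8,10,13} -> Xena (id 6, depth 2), Mona (id 9, depth 2), Alice (id 12, depth 2), Grace (id 14, depth 2), Carol (id 15, depth 2).
Iteration 3: no rows with manager_id in {6,9,12,14,15}; recursion stops.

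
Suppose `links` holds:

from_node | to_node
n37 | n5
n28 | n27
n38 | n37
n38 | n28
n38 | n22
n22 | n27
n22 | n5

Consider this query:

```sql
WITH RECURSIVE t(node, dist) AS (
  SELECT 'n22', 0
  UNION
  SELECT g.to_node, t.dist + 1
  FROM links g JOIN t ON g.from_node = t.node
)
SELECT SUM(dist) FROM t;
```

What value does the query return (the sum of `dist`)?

Base: (n22, dist=0).
Iteration 1: edges from {n22} -> (n27, dist=1), (n5, dist=1).
Iteration 2: no outgoing edges from {n27,n5}; recursion stops.
SUM(dist) = 0 + 1 + 1 = 2.

2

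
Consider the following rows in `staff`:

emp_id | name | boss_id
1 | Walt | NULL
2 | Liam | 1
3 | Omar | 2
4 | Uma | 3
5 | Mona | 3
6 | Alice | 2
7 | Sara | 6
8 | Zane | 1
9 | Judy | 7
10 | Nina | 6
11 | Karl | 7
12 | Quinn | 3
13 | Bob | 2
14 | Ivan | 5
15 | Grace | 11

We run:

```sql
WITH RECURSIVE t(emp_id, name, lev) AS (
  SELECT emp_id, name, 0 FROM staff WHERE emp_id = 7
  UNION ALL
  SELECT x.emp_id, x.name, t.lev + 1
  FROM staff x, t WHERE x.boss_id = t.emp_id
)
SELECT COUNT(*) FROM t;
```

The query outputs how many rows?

4

Base: emp_id=7 (Sara) at lev 0.
Iteration 1: rows with boss_id in {7} -> Judy (id 9, lev 1), Karl (id 11, lev 1).
Iteration 2: rows with boss_id in {9,11} -> Grace (id 15, lev 2).
Iteration 3: no rows with boss_id in {15}; recursion stops.
Total rows emitted: 4.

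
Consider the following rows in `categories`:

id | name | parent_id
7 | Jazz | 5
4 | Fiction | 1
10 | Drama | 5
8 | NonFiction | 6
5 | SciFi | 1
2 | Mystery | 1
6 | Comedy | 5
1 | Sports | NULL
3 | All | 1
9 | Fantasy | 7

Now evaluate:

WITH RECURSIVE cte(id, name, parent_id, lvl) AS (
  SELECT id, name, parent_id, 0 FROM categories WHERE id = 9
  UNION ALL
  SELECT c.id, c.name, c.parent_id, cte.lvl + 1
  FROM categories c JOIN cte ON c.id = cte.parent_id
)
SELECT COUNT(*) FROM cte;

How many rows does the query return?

4

Base: id=9 (Fantasy), parent_id=7, lvl 0.
Iteration 1: join on id=7 -> Jazz (id 7, parent_id=5, lvl 1).
Iteration 2: join on id=5 -> SciFi (id 5, parent_id=1, lvl 2).
Iteration 3: join on id=1 -> Sports (id 1, parent_id=NULL, lvl 3).
Iteration 4: parent_id is NULL; no match; recursion stops.
Total rows emitted: 4.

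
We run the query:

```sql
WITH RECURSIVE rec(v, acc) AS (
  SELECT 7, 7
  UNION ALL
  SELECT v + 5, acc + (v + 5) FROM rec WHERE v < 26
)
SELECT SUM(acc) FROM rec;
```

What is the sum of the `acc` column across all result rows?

Base: v=7, acc=7.
Iteration 1: 7 < 26 holds -> v = 7 + 5 = 12, acc = 7 + 12 = 19.
Iteration 2: 12 < 26 holds -> v = 12 + 5 = 17, acc = 19 + 17 = 36.
Iteration 3: 17 < 26 holds -> v = 17 + 5 = 22, acc = 36 + 22 = 58.
Iteration 4: 22 < 26 holds -> v = 22 + 5 = 27, acc = 58 + 27 = 85.
Iteration 5: 27 < 26 fails; recursion stops.
SUM(acc) = 7 + 19 + 36 + 58 + 85 = 205.

205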